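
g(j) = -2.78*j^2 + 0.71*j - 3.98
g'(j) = 0.71 - 5.56*j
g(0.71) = -4.88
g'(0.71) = -3.24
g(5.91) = -96.88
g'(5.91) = -32.15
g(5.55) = -85.67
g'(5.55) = -30.15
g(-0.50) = -5.03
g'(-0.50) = 3.49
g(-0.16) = -4.16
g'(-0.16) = 1.60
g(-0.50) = -5.03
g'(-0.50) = 3.49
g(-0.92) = -6.99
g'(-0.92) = 5.83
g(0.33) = -4.05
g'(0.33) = -1.12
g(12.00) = -395.78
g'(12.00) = -66.01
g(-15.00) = -640.13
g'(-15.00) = 84.11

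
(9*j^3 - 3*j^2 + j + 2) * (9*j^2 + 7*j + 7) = 81*j^5 + 36*j^4 + 51*j^3 + 4*j^2 + 21*j + 14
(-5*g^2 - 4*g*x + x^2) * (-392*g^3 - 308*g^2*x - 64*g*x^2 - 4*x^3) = 1960*g^5 + 3108*g^4*x + 1160*g^3*x^2 - 32*g^2*x^3 - 48*g*x^4 - 4*x^5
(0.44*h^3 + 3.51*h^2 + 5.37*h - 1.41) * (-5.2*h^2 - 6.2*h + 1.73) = -2.288*h^5 - 20.98*h^4 - 48.9248*h^3 - 19.8897*h^2 + 18.0321*h - 2.4393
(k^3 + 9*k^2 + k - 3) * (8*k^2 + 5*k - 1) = 8*k^5 + 77*k^4 + 52*k^3 - 28*k^2 - 16*k + 3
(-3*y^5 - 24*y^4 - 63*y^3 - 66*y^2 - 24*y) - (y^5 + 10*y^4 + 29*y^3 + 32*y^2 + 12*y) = -4*y^5 - 34*y^4 - 92*y^3 - 98*y^2 - 36*y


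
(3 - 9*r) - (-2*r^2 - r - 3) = 2*r^2 - 8*r + 6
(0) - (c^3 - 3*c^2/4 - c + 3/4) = -c^3 + 3*c^2/4 + c - 3/4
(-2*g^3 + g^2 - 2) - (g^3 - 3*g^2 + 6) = -3*g^3 + 4*g^2 - 8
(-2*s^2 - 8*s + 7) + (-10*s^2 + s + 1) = -12*s^2 - 7*s + 8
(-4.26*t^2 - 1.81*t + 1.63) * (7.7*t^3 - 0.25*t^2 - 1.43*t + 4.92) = -32.802*t^5 - 12.872*t^4 + 19.0953*t^3 - 18.7784*t^2 - 11.2361*t + 8.0196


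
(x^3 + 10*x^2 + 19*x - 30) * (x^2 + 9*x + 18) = x^5 + 19*x^4 + 127*x^3 + 321*x^2 + 72*x - 540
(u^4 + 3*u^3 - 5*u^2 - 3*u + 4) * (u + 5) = u^5 + 8*u^4 + 10*u^3 - 28*u^2 - 11*u + 20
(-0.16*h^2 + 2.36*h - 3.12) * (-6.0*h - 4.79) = 0.96*h^3 - 13.3936*h^2 + 7.4156*h + 14.9448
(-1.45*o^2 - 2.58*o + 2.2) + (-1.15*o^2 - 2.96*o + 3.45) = -2.6*o^2 - 5.54*o + 5.65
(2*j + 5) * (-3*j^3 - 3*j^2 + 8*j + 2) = -6*j^4 - 21*j^3 + j^2 + 44*j + 10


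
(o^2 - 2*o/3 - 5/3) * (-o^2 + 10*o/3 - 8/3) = -o^4 + 4*o^3 - 29*o^2/9 - 34*o/9 + 40/9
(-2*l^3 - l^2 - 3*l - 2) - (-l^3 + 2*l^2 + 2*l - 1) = -l^3 - 3*l^2 - 5*l - 1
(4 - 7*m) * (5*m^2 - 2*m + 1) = -35*m^3 + 34*m^2 - 15*m + 4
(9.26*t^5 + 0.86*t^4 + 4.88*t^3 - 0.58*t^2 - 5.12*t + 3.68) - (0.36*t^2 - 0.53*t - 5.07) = 9.26*t^5 + 0.86*t^4 + 4.88*t^3 - 0.94*t^2 - 4.59*t + 8.75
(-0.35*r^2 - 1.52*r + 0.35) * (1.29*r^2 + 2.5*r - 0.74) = -0.4515*r^4 - 2.8358*r^3 - 3.0895*r^2 + 1.9998*r - 0.259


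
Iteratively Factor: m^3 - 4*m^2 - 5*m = (m - 5)*(m^2 + m) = (m - 5)*(m + 1)*(m)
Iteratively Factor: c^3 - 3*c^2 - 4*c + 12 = (c - 2)*(c^2 - c - 6) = (c - 2)*(c + 2)*(c - 3)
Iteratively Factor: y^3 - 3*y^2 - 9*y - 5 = (y + 1)*(y^2 - 4*y - 5) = (y + 1)^2*(y - 5)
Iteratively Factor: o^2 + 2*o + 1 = (o + 1)*(o + 1)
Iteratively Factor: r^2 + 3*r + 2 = (r + 1)*(r + 2)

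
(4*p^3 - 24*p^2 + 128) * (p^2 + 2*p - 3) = 4*p^5 - 16*p^4 - 60*p^3 + 200*p^2 + 256*p - 384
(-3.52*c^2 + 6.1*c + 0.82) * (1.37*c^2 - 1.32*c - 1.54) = -4.8224*c^4 + 13.0034*c^3 - 1.5078*c^2 - 10.4764*c - 1.2628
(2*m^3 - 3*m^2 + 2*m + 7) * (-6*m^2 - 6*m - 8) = -12*m^5 + 6*m^4 - 10*m^3 - 30*m^2 - 58*m - 56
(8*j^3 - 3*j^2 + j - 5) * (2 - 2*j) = -16*j^4 + 22*j^3 - 8*j^2 + 12*j - 10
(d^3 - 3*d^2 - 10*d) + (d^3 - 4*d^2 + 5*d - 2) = 2*d^3 - 7*d^2 - 5*d - 2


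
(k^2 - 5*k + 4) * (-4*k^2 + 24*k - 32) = -4*k^4 + 44*k^3 - 168*k^2 + 256*k - 128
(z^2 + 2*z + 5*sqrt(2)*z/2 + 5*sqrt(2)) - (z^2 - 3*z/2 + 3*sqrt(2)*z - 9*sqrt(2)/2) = -sqrt(2)*z/2 + 7*z/2 + 19*sqrt(2)/2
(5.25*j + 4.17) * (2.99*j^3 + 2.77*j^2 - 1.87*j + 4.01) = 15.6975*j^4 + 27.0108*j^3 + 1.7334*j^2 + 13.2546*j + 16.7217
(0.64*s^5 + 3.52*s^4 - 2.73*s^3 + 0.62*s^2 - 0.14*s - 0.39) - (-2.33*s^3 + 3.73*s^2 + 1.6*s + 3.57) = 0.64*s^5 + 3.52*s^4 - 0.4*s^3 - 3.11*s^2 - 1.74*s - 3.96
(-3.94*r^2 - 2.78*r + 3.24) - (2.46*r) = -3.94*r^2 - 5.24*r + 3.24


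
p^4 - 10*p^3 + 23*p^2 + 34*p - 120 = (p - 5)*(p - 4)*(p - 3)*(p + 2)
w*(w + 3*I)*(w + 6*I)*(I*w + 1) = I*w^4 - 8*w^3 - 9*I*w^2 - 18*w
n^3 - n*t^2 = n*(n - t)*(n + t)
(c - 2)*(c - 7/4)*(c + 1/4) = c^3 - 7*c^2/2 + 41*c/16 + 7/8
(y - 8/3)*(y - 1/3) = y^2 - 3*y + 8/9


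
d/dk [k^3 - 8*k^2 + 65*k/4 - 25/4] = 3*k^2 - 16*k + 65/4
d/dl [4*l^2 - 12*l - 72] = 8*l - 12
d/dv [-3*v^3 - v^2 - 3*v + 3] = -9*v^2 - 2*v - 3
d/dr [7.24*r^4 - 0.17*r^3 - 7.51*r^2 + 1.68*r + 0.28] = 28.96*r^3 - 0.51*r^2 - 15.02*r + 1.68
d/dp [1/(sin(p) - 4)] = -cos(p)/(sin(p) - 4)^2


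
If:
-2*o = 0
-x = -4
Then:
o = 0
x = 4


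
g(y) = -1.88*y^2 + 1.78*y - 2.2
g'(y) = 1.78 - 3.76*y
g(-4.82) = -54.46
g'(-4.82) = 19.90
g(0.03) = -2.15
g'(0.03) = 1.67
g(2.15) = -7.06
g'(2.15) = -6.30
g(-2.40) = -17.30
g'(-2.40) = 10.80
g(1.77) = -4.94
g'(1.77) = -4.88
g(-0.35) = -3.05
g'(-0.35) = 3.10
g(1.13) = -2.59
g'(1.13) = -2.47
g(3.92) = -24.11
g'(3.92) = -12.96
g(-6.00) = -80.56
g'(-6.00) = 24.34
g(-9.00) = -170.50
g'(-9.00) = 35.62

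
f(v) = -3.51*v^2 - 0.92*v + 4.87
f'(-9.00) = 62.26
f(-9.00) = -271.16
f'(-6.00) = 41.20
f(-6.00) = -115.97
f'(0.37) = -3.52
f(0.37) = 4.05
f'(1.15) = -8.99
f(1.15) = -0.83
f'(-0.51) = 2.66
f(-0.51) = 4.43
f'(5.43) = -39.04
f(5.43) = -103.62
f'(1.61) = -12.22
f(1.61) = -5.71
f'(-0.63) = 3.50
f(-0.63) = 4.06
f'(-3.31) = 22.32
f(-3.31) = -30.54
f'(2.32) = -17.21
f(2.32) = -16.16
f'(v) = -7.02*v - 0.92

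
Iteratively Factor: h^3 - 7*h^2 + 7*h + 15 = (h - 3)*(h^2 - 4*h - 5) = (h - 5)*(h - 3)*(h + 1)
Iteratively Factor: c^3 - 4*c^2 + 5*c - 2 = (c - 2)*(c^2 - 2*c + 1) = (c - 2)*(c - 1)*(c - 1)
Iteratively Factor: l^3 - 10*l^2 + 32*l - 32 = (l - 4)*(l^2 - 6*l + 8) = (l - 4)^2*(l - 2)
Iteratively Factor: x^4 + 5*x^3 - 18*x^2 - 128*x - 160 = (x + 4)*(x^3 + x^2 - 22*x - 40) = (x + 4)^2*(x^2 - 3*x - 10) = (x + 2)*(x + 4)^2*(x - 5)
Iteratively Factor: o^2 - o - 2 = (o - 2)*(o + 1)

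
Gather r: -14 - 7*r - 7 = -7*r - 21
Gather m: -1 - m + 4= 3 - m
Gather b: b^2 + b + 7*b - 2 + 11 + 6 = b^2 + 8*b + 15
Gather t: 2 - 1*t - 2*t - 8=-3*t - 6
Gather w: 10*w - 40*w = -30*w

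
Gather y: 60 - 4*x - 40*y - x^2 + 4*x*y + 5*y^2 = -x^2 - 4*x + 5*y^2 + y*(4*x - 40) + 60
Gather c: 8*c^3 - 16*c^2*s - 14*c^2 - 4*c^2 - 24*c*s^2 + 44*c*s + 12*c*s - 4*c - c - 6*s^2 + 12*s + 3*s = 8*c^3 + c^2*(-16*s - 18) + c*(-24*s^2 + 56*s - 5) - 6*s^2 + 15*s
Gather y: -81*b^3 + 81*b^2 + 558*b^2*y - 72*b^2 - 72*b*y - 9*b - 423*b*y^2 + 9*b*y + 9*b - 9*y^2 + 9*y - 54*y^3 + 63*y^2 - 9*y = -81*b^3 + 9*b^2 - 54*y^3 + y^2*(54 - 423*b) + y*(558*b^2 - 63*b)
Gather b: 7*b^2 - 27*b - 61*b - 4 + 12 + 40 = 7*b^2 - 88*b + 48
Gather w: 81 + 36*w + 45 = 36*w + 126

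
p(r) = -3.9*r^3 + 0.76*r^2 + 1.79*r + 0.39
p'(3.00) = -98.95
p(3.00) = -92.70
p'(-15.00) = -2653.51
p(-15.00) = 13307.04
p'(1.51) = -22.59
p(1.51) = -8.60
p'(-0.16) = 1.25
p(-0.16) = 0.14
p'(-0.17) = 1.19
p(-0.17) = 0.13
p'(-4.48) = -239.84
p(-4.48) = 358.29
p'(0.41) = 0.45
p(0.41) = 0.98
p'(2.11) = -47.09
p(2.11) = -29.09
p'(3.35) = -124.42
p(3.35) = -131.71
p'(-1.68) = -33.79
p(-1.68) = 18.02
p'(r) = -11.7*r^2 + 1.52*r + 1.79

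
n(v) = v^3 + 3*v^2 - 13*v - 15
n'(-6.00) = 59.00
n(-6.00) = -45.00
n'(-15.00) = 572.00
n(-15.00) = -2520.00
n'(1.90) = 9.23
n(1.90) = -22.01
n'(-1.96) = -13.24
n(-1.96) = 14.48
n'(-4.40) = 18.68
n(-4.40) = 15.10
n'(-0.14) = -13.78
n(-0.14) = -13.12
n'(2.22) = 15.11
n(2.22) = -18.13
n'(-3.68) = 5.55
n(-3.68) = 23.63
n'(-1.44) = -15.42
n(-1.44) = 6.95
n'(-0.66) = -15.65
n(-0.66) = -5.40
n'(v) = 3*v^2 + 6*v - 13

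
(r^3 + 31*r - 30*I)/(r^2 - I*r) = r + I + 30/r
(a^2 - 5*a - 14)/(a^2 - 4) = (a - 7)/(a - 2)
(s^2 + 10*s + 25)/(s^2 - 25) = (s + 5)/(s - 5)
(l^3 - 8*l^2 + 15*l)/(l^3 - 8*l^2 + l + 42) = l*(l - 5)/(l^2 - 5*l - 14)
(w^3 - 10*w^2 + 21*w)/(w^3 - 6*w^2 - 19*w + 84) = w/(w + 4)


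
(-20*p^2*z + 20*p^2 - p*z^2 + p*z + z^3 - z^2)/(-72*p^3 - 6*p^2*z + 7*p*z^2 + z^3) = (-5*p*z + 5*p + z^2 - z)/(-18*p^2 + 3*p*z + z^2)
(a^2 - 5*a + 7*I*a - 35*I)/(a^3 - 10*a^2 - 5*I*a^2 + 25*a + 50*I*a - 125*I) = (a + 7*I)/(a^2 - 5*a*(1 + I) + 25*I)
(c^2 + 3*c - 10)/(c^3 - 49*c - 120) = (c - 2)/(c^2 - 5*c - 24)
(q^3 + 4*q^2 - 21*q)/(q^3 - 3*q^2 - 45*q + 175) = q*(q - 3)/(q^2 - 10*q + 25)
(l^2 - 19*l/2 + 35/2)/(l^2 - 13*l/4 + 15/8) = 4*(l - 7)/(4*l - 3)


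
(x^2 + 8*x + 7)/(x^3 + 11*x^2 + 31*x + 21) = 1/(x + 3)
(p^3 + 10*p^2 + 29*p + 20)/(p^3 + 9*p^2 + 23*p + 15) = (p + 4)/(p + 3)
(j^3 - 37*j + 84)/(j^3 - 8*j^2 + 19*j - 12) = (j + 7)/(j - 1)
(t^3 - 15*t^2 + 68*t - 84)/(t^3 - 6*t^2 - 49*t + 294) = (t - 2)/(t + 7)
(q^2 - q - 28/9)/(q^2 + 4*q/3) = (q - 7/3)/q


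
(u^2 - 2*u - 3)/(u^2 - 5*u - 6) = (u - 3)/(u - 6)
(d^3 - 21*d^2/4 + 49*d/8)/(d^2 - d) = (8*d^2 - 42*d + 49)/(8*(d - 1))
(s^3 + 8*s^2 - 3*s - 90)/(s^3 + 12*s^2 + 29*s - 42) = (s^2 + 2*s - 15)/(s^2 + 6*s - 7)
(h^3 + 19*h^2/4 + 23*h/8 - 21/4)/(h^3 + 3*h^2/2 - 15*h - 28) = (h - 3/4)/(h - 4)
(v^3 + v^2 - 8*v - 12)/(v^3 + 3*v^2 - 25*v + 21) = (v^2 + 4*v + 4)/(v^2 + 6*v - 7)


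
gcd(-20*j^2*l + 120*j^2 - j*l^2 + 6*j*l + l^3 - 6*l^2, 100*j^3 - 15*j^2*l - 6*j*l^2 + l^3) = 20*j^2 + j*l - l^2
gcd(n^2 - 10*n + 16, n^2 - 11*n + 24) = n - 8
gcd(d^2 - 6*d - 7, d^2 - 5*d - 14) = d - 7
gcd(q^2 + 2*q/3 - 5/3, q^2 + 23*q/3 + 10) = q + 5/3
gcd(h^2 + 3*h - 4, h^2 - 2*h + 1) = h - 1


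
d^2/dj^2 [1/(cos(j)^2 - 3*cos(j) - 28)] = (4*sin(j)^4 - 123*sin(j)^2 - 291*cos(j)/4 - 9*cos(3*j)/4 + 45)/(sin(j)^2 + 3*cos(j) + 27)^3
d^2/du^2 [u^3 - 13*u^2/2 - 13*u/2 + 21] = 6*u - 13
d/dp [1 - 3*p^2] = -6*p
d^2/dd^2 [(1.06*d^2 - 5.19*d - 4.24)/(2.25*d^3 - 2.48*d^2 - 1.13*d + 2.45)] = (10.7325*d^6 - 157.64625*d^5 - 67.6485*d^4 + 200.56831*d^3 + 290.176884*d^2 - 120.261696*d - 78.364322)/(11.390625*d^9 - 37.665*d^8 + 24.353325*d^7 + 59.788783*d^6 - 94.256781*d^5 - 1.66944599999999*d^4 + 80.269258*d^3 - 35.273385*d^2 - 20.348475*d + 14.706125)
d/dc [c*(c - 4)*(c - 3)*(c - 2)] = 4*c^3 - 27*c^2 + 52*c - 24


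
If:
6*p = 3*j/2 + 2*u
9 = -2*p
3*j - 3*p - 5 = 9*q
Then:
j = -4*u/3 - 18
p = -9/2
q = -4*u/9 - 91/18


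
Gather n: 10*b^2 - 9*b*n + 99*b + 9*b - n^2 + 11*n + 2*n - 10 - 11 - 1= 10*b^2 + 108*b - n^2 + n*(13 - 9*b) - 22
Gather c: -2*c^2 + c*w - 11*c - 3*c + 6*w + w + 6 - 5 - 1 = -2*c^2 + c*(w - 14) + 7*w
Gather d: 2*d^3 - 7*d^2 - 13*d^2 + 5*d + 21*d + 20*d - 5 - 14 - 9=2*d^3 - 20*d^2 + 46*d - 28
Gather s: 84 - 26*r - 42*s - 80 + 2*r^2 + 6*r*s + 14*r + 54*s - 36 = 2*r^2 - 12*r + s*(6*r + 12) - 32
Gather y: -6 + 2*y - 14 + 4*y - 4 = 6*y - 24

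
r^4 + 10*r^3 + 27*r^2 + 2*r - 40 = (r - 1)*(r + 2)*(r + 4)*(r + 5)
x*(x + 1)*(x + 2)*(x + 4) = x^4 + 7*x^3 + 14*x^2 + 8*x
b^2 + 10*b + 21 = (b + 3)*(b + 7)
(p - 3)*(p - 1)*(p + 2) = p^3 - 2*p^2 - 5*p + 6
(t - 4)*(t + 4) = t^2 - 16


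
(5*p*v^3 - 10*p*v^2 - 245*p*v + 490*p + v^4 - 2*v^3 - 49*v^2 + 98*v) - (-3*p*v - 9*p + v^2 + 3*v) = 5*p*v^3 - 10*p*v^2 - 242*p*v + 499*p + v^4 - 2*v^3 - 50*v^2 + 95*v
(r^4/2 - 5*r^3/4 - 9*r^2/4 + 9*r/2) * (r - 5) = r^5/2 - 15*r^4/4 + 4*r^3 + 63*r^2/4 - 45*r/2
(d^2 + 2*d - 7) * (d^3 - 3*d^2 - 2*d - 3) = d^5 - d^4 - 15*d^3 + 14*d^2 + 8*d + 21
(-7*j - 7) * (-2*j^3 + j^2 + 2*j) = 14*j^4 + 7*j^3 - 21*j^2 - 14*j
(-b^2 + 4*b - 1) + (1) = -b^2 + 4*b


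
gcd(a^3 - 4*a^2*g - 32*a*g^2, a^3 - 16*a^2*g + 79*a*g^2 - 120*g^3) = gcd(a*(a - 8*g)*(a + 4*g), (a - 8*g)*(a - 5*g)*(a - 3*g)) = a - 8*g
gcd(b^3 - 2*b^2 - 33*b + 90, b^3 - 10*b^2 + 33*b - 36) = b - 3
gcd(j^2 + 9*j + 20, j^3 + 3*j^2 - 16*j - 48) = j + 4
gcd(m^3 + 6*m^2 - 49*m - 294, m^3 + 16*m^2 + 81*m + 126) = m^2 + 13*m + 42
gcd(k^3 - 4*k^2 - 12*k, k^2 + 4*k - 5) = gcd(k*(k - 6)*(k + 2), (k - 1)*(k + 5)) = 1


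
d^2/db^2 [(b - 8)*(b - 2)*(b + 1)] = 6*b - 18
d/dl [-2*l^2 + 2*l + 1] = 2 - 4*l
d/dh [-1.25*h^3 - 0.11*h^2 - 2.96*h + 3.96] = -3.75*h^2 - 0.22*h - 2.96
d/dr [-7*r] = -7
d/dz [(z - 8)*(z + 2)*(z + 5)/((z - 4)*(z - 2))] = (z^4 - 12*z^3 + 76*z^2 + 144*z - 848)/(z^4 - 12*z^3 + 52*z^2 - 96*z + 64)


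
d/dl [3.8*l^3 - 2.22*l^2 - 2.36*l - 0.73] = 11.4*l^2 - 4.44*l - 2.36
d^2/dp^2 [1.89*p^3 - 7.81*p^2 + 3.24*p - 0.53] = 11.34*p - 15.62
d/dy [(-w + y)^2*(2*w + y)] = -3*w^2 + 3*y^2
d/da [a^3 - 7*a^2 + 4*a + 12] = 3*a^2 - 14*a + 4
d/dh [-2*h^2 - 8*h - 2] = -4*h - 8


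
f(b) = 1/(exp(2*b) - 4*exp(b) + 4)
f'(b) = (-2*exp(2*b) + 4*exp(b))/(exp(2*b) - 4*exp(b) + 4)^2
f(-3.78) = 0.26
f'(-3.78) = 0.01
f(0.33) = 2.70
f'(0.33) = 12.31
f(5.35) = 0.00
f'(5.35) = -0.00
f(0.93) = 3.50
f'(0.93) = -33.19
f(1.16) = 0.71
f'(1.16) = -3.79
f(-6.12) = 0.25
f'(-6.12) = 0.00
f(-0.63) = 0.46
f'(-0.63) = 0.34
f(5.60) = 0.00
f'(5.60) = -0.00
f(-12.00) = 0.25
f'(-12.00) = 0.00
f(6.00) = 0.00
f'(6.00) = 0.00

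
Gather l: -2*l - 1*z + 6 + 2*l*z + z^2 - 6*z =l*(2*z - 2) + z^2 - 7*z + 6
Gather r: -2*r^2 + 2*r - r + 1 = -2*r^2 + r + 1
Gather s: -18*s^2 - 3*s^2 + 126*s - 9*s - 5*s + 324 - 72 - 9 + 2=-21*s^2 + 112*s + 245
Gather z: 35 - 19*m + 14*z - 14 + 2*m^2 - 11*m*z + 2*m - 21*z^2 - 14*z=2*m^2 - 11*m*z - 17*m - 21*z^2 + 21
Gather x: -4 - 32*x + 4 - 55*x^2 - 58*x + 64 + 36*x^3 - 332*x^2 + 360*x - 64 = 36*x^3 - 387*x^2 + 270*x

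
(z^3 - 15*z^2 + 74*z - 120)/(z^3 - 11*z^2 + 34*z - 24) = (z - 5)/(z - 1)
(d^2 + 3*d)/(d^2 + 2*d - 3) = d/(d - 1)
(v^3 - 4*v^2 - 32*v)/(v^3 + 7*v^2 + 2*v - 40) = v*(v - 8)/(v^2 + 3*v - 10)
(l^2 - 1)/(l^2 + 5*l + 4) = (l - 1)/(l + 4)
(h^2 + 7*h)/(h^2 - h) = (h + 7)/(h - 1)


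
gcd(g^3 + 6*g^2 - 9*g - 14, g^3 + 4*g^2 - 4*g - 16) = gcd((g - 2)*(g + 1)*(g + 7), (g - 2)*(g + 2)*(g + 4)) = g - 2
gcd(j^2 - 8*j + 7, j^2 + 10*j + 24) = 1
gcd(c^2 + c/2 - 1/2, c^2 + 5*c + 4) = c + 1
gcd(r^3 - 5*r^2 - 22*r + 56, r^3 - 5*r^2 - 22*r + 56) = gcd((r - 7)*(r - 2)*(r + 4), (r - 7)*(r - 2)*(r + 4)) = r^3 - 5*r^2 - 22*r + 56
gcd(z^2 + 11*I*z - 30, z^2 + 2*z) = 1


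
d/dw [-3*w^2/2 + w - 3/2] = 1 - 3*w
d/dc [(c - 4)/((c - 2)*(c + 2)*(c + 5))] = (-2*c^3 + 7*c^2 + 40*c - 36)/(c^6 + 10*c^5 + 17*c^4 - 80*c^3 - 184*c^2 + 160*c + 400)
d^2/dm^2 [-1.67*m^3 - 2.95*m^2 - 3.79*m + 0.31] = -10.02*m - 5.9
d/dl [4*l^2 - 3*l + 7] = 8*l - 3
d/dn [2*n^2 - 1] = 4*n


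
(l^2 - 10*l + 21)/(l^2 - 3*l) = (l - 7)/l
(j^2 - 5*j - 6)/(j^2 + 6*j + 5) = (j - 6)/(j + 5)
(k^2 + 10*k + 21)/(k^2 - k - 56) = (k + 3)/(k - 8)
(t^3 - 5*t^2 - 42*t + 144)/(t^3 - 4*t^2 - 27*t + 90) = (t^2 - 2*t - 48)/(t^2 - t - 30)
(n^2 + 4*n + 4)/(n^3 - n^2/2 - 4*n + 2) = 2*(n + 2)/(2*n^2 - 5*n + 2)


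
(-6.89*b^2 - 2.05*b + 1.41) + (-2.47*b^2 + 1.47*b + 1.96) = -9.36*b^2 - 0.58*b + 3.37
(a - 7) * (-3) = 21 - 3*a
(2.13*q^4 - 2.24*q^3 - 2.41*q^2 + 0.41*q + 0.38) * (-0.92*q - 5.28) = -1.9596*q^5 - 9.1856*q^4 + 14.0444*q^3 + 12.3476*q^2 - 2.5144*q - 2.0064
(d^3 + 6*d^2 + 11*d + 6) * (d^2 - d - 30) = d^5 + 5*d^4 - 25*d^3 - 185*d^2 - 336*d - 180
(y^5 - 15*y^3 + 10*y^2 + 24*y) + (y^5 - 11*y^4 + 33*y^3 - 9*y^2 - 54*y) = 2*y^5 - 11*y^4 + 18*y^3 + y^2 - 30*y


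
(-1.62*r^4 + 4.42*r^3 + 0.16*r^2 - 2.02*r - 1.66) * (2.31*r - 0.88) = -3.7422*r^5 + 11.6358*r^4 - 3.52*r^3 - 4.807*r^2 - 2.057*r + 1.4608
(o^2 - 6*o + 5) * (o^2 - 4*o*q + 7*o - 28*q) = o^4 - 4*o^3*q + o^3 - 4*o^2*q - 37*o^2 + 148*o*q + 35*o - 140*q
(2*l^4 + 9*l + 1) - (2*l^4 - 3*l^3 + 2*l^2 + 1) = 3*l^3 - 2*l^2 + 9*l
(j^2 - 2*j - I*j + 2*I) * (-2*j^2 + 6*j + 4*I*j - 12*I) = -2*j^4 + 10*j^3 + 6*I*j^3 - 8*j^2 - 30*I*j^2 - 20*j + 36*I*j + 24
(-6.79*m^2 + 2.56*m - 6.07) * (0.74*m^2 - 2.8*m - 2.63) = -5.0246*m^4 + 20.9064*m^3 + 6.1979*m^2 + 10.2632*m + 15.9641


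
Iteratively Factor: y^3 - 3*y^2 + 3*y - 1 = (y - 1)*(y^2 - 2*y + 1) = (y - 1)^2*(y - 1)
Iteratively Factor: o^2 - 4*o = (o - 4)*(o)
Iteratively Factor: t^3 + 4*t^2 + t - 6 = (t + 2)*(t^2 + 2*t - 3) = (t - 1)*(t + 2)*(t + 3)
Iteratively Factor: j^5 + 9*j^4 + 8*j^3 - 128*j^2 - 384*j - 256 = (j + 4)*(j^4 + 5*j^3 - 12*j^2 - 80*j - 64) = (j + 1)*(j + 4)*(j^3 + 4*j^2 - 16*j - 64) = (j - 4)*(j + 1)*(j + 4)*(j^2 + 8*j + 16) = (j - 4)*(j + 1)*(j + 4)^2*(j + 4)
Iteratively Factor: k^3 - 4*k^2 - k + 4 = (k + 1)*(k^2 - 5*k + 4) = (k - 4)*(k + 1)*(k - 1)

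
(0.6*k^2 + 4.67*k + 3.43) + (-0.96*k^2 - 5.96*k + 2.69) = -0.36*k^2 - 1.29*k + 6.12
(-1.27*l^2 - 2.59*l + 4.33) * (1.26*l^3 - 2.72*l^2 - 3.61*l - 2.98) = -1.6002*l^5 + 0.191*l^4 + 17.0853*l^3 + 1.3569*l^2 - 7.9131*l - 12.9034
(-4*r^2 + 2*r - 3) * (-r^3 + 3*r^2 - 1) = 4*r^5 - 14*r^4 + 9*r^3 - 5*r^2 - 2*r + 3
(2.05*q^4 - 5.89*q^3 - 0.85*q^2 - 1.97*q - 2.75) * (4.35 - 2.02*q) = -4.141*q^5 + 20.8153*q^4 - 23.9045*q^3 + 0.2819*q^2 - 3.0145*q - 11.9625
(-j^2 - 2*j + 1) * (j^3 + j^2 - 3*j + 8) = -j^5 - 3*j^4 + 2*j^3 - j^2 - 19*j + 8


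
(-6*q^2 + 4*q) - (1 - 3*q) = -6*q^2 + 7*q - 1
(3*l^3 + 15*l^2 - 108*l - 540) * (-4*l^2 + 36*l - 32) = -12*l^5 + 48*l^4 + 876*l^3 - 2208*l^2 - 15984*l + 17280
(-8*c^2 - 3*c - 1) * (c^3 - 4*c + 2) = -8*c^5 - 3*c^4 + 31*c^3 - 4*c^2 - 2*c - 2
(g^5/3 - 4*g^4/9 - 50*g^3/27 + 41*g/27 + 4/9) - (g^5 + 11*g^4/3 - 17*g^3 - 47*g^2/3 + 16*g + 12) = -2*g^5/3 - 37*g^4/9 + 409*g^3/27 + 47*g^2/3 - 391*g/27 - 104/9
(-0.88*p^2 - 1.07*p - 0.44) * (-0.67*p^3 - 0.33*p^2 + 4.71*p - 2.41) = 0.5896*p^5 + 1.0073*p^4 - 3.4969*p^3 - 2.7737*p^2 + 0.5063*p + 1.0604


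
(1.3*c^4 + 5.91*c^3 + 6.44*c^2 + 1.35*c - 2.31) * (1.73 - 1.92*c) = -2.496*c^5 - 9.0982*c^4 - 2.1405*c^3 + 8.5492*c^2 + 6.7707*c - 3.9963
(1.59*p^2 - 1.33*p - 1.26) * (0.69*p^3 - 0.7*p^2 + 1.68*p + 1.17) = 1.0971*p^5 - 2.0307*p^4 + 2.7328*p^3 + 0.5079*p^2 - 3.6729*p - 1.4742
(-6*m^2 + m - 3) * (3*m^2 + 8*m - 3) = -18*m^4 - 45*m^3 + 17*m^2 - 27*m + 9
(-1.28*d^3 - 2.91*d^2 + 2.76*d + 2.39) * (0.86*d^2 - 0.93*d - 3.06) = -1.1008*d^5 - 1.3122*d^4 + 8.9967*d^3 + 8.3932*d^2 - 10.6683*d - 7.3134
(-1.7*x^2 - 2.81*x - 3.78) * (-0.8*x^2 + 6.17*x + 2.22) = 1.36*x^4 - 8.241*x^3 - 18.0877*x^2 - 29.5608*x - 8.3916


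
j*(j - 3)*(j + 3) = j^3 - 9*j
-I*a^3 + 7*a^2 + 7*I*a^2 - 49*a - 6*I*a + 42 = (a - 6)*(a + 7*I)*(-I*a + I)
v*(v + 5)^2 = v^3 + 10*v^2 + 25*v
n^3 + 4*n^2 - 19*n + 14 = (n - 2)*(n - 1)*(n + 7)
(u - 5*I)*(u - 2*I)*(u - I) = u^3 - 8*I*u^2 - 17*u + 10*I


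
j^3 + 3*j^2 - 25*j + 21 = (j - 3)*(j - 1)*(j + 7)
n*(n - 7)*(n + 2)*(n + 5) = n^4 - 39*n^2 - 70*n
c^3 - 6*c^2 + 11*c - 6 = (c - 3)*(c - 2)*(c - 1)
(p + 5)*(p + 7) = p^2 + 12*p + 35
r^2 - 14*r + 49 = (r - 7)^2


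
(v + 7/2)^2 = v^2 + 7*v + 49/4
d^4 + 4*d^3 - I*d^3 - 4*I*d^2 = d^2*(d + 4)*(d - I)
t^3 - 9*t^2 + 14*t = t*(t - 7)*(t - 2)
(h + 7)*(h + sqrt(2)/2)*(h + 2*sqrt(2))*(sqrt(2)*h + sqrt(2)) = sqrt(2)*h^4 + 5*h^3 + 8*sqrt(2)*h^3 + 9*sqrt(2)*h^2 + 40*h^2 + 16*sqrt(2)*h + 35*h + 14*sqrt(2)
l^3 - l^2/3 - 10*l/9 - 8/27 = (l - 4/3)*(l + 1/3)*(l + 2/3)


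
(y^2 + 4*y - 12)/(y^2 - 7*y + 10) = (y + 6)/(y - 5)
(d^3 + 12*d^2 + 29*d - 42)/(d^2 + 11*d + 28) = (d^2 + 5*d - 6)/(d + 4)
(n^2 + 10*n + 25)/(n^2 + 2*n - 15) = (n + 5)/(n - 3)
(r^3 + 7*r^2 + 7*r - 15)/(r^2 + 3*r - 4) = (r^2 + 8*r + 15)/(r + 4)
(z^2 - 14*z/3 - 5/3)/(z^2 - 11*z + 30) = (z + 1/3)/(z - 6)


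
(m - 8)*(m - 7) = m^2 - 15*m + 56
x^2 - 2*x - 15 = (x - 5)*(x + 3)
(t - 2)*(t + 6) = t^2 + 4*t - 12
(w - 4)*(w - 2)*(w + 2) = w^3 - 4*w^2 - 4*w + 16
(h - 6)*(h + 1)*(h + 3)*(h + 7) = h^4 + 5*h^3 - 35*h^2 - 165*h - 126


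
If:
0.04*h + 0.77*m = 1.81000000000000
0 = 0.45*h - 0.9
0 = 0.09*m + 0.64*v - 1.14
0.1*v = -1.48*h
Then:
No Solution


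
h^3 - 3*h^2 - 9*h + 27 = (h - 3)^2*(h + 3)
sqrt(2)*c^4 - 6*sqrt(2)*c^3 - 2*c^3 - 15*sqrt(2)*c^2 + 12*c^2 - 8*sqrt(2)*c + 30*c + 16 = (c - 8)*(c + 1)*(c - sqrt(2))*(sqrt(2)*c + sqrt(2))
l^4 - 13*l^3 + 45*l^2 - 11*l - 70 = (l - 7)*(l - 5)*(l - 2)*(l + 1)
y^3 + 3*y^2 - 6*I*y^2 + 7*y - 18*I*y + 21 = (y + 3)*(y - 7*I)*(y + I)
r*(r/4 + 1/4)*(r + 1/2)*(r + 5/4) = r^4/4 + 11*r^3/16 + 19*r^2/32 + 5*r/32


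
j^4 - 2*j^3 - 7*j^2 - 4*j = j*(j - 4)*(j + 1)^2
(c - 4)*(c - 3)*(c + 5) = c^3 - 2*c^2 - 23*c + 60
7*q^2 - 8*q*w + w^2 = (-7*q + w)*(-q + w)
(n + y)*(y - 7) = n*y - 7*n + y^2 - 7*y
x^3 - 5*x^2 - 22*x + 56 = (x - 7)*(x - 2)*(x + 4)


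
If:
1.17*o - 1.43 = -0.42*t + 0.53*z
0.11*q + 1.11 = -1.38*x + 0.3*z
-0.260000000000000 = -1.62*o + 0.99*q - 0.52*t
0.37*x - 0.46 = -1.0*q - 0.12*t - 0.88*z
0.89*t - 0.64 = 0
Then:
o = 0.70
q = 1.26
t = 0.72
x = -1.03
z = -0.58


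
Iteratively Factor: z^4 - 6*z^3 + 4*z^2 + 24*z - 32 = (z + 2)*(z^3 - 8*z^2 + 20*z - 16) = (z - 4)*(z + 2)*(z^2 - 4*z + 4) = (z - 4)*(z - 2)*(z + 2)*(z - 2)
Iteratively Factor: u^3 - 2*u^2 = (u)*(u^2 - 2*u) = u*(u - 2)*(u)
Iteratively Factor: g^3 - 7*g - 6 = (g + 2)*(g^2 - 2*g - 3) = (g - 3)*(g + 2)*(g + 1)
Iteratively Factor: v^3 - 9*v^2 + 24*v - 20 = (v - 2)*(v^2 - 7*v + 10) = (v - 2)^2*(v - 5)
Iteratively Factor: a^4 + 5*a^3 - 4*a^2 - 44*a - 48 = (a + 4)*(a^3 + a^2 - 8*a - 12) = (a + 2)*(a + 4)*(a^2 - a - 6) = (a + 2)^2*(a + 4)*(a - 3)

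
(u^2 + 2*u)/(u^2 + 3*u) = (u + 2)/(u + 3)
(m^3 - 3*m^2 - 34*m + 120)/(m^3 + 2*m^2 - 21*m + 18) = (m^2 - 9*m + 20)/(m^2 - 4*m + 3)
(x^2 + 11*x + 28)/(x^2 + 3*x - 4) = (x + 7)/(x - 1)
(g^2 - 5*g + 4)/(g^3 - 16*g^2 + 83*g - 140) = (g - 1)/(g^2 - 12*g + 35)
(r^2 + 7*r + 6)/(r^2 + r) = (r + 6)/r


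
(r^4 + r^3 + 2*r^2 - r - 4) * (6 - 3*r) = -3*r^5 + 3*r^4 + 15*r^2 + 6*r - 24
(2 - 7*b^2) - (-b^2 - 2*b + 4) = -6*b^2 + 2*b - 2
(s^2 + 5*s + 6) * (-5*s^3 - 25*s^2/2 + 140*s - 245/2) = -5*s^5 - 75*s^4/2 + 95*s^3/2 + 1005*s^2/2 + 455*s/2 - 735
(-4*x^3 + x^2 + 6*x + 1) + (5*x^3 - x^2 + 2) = x^3 + 6*x + 3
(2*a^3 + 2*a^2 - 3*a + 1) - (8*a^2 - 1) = 2*a^3 - 6*a^2 - 3*a + 2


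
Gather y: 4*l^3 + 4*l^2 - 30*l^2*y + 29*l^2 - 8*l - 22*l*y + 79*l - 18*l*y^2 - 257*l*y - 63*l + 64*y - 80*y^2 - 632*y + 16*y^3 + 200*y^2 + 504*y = 4*l^3 + 33*l^2 + 8*l + 16*y^3 + y^2*(120 - 18*l) + y*(-30*l^2 - 279*l - 64)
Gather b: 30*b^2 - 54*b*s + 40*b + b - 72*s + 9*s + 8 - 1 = 30*b^2 + b*(41 - 54*s) - 63*s + 7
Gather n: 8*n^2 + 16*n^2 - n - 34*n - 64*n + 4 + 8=24*n^2 - 99*n + 12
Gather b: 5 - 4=1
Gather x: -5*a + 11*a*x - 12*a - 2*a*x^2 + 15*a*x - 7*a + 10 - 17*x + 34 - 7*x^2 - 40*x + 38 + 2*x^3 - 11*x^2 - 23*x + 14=-24*a + 2*x^3 + x^2*(-2*a - 18) + x*(26*a - 80) + 96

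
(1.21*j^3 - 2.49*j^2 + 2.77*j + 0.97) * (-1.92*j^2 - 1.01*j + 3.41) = -2.3232*j^5 + 3.5587*j^4 + 1.3226*j^3 - 13.151*j^2 + 8.466*j + 3.3077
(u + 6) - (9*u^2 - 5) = -9*u^2 + u + 11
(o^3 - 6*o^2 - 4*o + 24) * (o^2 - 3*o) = o^5 - 9*o^4 + 14*o^3 + 36*o^2 - 72*o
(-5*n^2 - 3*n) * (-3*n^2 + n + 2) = 15*n^4 + 4*n^3 - 13*n^2 - 6*n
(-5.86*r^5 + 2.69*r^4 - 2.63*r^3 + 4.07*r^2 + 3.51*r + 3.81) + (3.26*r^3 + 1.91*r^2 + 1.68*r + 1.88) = -5.86*r^5 + 2.69*r^4 + 0.63*r^3 + 5.98*r^2 + 5.19*r + 5.69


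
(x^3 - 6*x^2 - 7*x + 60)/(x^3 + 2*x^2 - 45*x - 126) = (x^2 - 9*x + 20)/(x^2 - x - 42)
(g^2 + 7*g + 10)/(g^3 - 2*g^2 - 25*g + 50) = (g + 2)/(g^2 - 7*g + 10)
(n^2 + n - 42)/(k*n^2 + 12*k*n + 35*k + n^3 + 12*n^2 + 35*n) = (n - 6)/(k*n + 5*k + n^2 + 5*n)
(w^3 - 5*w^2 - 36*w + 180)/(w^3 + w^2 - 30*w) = (w - 6)/w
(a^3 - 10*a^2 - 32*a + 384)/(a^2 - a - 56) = (a^2 - 2*a - 48)/(a + 7)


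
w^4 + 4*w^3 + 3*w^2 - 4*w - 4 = (w - 1)*(w + 1)*(w + 2)^2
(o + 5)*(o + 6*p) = o^2 + 6*o*p + 5*o + 30*p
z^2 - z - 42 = (z - 7)*(z + 6)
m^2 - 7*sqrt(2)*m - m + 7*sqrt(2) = (m - 1)*(m - 7*sqrt(2))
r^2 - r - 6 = (r - 3)*(r + 2)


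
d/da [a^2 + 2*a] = 2*a + 2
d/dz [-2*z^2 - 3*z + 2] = -4*z - 3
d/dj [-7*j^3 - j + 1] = -21*j^2 - 1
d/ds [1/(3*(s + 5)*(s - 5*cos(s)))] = -(s + (s + 5)*(5*sin(s) + 1) - 5*cos(s))/(3*(s + 5)^2*(s - 5*cos(s))^2)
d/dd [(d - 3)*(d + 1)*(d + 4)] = 3*d^2 + 4*d - 11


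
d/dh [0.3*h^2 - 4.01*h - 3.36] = 0.6*h - 4.01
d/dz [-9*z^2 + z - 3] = 1 - 18*z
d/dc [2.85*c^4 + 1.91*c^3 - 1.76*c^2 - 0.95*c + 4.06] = 11.4*c^3 + 5.73*c^2 - 3.52*c - 0.95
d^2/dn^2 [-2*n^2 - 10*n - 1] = -4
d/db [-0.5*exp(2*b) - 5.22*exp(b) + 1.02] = (-1.0*exp(b) - 5.22)*exp(b)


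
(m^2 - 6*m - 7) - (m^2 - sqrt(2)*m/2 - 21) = -6*m + sqrt(2)*m/2 + 14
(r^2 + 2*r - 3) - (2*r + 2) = r^2 - 5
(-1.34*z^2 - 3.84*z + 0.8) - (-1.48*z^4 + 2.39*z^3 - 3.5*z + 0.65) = 1.48*z^4 - 2.39*z^3 - 1.34*z^2 - 0.34*z + 0.15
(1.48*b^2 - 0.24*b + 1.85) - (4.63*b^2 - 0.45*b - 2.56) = -3.15*b^2 + 0.21*b + 4.41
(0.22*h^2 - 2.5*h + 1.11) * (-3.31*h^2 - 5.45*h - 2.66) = -0.7282*h^4 + 7.076*h^3 + 9.3657*h^2 + 0.600499999999999*h - 2.9526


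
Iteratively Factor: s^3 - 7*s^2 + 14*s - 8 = (s - 1)*(s^2 - 6*s + 8) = (s - 2)*(s - 1)*(s - 4)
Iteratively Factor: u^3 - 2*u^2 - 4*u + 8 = (u + 2)*(u^2 - 4*u + 4) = (u - 2)*(u + 2)*(u - 2)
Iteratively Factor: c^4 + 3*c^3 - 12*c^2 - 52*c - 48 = (c - 4)*(c^3 + 7*c^2 + 16*c + 12) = (c - 4)*(c + 2)*(c^2 + 5*c + 6) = (c - 4)*(c + 2)^2*(c + 3)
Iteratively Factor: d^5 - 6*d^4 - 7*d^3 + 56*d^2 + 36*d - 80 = (d - 1)*(d^4 - 5*d^3 - 12*d^2 + 44*d + 80) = (d - 1)*(d + 2)*(d^3 - 7*d^2 + 2*d + 40) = (d - 5)*(d - 1)*(d + 2)*(d^2 - 2*d - 8) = (d - 5)*(d - 1)*(d + 2)^2*(d - 4)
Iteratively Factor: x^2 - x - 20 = (x - 5)*(x + 4)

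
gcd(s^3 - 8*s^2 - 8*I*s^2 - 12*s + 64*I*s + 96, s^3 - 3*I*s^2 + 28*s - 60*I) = s^2 - 8*I*s - 12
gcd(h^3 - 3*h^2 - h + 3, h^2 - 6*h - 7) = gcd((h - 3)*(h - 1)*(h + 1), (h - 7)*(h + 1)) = h + 1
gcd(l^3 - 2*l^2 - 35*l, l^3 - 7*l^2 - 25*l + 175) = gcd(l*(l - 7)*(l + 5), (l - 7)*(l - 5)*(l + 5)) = l^2 - 2*l - 35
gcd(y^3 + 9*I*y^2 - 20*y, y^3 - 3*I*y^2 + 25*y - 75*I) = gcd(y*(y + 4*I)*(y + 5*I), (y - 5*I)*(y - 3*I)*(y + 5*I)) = y + 5*I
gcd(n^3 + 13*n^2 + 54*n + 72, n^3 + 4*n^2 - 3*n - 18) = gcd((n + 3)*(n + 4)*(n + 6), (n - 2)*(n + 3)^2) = n + 3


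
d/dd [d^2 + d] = 2*d + 1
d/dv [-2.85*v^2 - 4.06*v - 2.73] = -5.7*v - 4.06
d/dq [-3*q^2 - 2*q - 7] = -6*q - 2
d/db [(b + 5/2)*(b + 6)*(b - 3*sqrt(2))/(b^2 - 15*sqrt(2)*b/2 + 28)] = (4*b^4 - 60*sqrt(2)*b^3 - 153*sqrt(2)*b^2 + 456*b^2 - 312*sqrt(2)*b + 1904*b - 2856*sqrt(2) - 1020)/(2*(2*b^4 - 30*sqrt(2)*b^3 + 337*b^2 - 840*sqrt(2)*b + 1568))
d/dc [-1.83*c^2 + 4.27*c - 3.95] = 4.27 - 3.66*c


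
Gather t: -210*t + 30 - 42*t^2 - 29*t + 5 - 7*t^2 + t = -49*t^2 - 238*t + 35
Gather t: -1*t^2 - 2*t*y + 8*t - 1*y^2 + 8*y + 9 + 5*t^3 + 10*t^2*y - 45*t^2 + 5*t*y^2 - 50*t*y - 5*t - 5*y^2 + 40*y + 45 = 5*t^3 + t^2*(10*y - 46) + t*(5*y^2 - 52*y + 3) - 6*y^2 + 48*y + 54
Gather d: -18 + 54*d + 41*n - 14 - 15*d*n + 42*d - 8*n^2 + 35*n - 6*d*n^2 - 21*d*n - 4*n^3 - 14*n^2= d*(-6*n^2 - 36*n + 96) - 4*n^3 - 22*n^2 + 76*n - 32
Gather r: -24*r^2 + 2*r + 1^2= -24*r^2 + 2*r + 1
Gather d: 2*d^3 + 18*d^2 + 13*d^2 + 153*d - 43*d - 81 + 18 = 2*d^3 + 31*d^2 + 110*d - 63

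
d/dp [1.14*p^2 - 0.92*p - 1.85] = 2.28*p - 0.92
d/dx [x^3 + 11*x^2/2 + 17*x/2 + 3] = 3*x^2 + 11*x + 17/2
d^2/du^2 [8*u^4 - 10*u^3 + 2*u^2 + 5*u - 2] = 96*u^2 - 60*u + 4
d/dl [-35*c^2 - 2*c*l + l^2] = -2*c + 2*l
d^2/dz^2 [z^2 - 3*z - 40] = 2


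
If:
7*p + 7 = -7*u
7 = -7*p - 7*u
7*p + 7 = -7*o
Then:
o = u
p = -u - 1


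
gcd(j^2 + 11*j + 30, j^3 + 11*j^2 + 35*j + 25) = j + 5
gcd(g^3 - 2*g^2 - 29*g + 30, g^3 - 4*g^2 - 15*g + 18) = g^2 - 7*g + 6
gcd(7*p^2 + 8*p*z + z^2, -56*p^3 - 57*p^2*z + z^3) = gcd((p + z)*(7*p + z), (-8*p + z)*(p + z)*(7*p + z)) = 7*p^2 + 8*p*z + z^2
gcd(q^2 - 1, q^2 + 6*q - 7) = q - 1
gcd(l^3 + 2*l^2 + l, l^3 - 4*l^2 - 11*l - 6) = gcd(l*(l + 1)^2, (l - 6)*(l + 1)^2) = l^2 + 2*l + 1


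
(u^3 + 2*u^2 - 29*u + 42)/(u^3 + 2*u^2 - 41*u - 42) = (u^2 - 5*u + 6)/(u^2 - 5*u - 6)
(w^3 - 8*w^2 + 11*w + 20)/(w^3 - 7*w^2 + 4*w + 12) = (w^2 - 9*w + 20)/(w^2 - 8*w + 12)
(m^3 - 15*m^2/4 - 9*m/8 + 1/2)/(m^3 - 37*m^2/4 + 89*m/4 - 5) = (m + 1/2)/(m - 5)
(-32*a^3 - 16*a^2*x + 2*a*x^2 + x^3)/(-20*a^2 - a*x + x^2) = (-8*a^2 - 2*a*x + x^2)/(-5*a + x)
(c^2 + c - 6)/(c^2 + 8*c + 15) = (c - 2)/(c + 5)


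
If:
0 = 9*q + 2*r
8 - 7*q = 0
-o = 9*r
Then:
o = 324/7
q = 8/7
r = -36/7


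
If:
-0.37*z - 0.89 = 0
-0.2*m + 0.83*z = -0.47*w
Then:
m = 2.35*w - 9.98243243243243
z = -2.41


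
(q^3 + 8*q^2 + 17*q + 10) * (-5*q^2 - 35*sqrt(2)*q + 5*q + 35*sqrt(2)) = -5*q^5 - 35*sqrt(2)*q^4 - 35*q^4 - 245*sqrt(2)*q^3 - 45*q^3 - 315*sqrt(2)*q^2 + 35*q^2 + 50*q + 245*sqrt(2)*q + 350*sqrt(2)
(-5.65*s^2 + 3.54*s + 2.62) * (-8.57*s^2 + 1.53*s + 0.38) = 48.4205*s^4 - 38.9823*s^3 - 19.1842*s^2 + 5.3538*s + 0.9956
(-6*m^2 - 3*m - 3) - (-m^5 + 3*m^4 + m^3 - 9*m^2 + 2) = m^5 - 3*m^4 - m^3 + 3*m^2 - 3*m - 5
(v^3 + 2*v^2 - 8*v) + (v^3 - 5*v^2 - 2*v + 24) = 2*v^3 - 3*v^2 - 10*v + 24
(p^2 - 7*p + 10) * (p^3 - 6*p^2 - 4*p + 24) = p^5 - 13*p^4 + 48*p^3 - 8*p^2 - 208*p + 240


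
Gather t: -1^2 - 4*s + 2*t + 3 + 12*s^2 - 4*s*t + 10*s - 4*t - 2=12*s^2 + 6*s + t*(-4*s - 2)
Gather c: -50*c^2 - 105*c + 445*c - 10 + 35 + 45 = -50*c^2 + 340*c + 70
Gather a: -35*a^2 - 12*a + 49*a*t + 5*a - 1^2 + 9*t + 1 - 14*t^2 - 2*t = -35*a^2 + a*(49*t - 7) - 14*t^2 + 7*t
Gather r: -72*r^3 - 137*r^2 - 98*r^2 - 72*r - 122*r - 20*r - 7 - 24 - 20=-72*r^3 - 235*r^2 - 214*r - 51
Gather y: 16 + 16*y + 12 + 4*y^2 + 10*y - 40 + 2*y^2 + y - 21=6*y^2 + 27*y - 33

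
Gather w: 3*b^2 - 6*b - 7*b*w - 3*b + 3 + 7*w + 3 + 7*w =3*b^2 - 9*b + w*(14 - 7*b) + 6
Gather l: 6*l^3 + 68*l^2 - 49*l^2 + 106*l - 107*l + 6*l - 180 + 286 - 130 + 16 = 6*l^3 + 19*l^2 + 5*l - 8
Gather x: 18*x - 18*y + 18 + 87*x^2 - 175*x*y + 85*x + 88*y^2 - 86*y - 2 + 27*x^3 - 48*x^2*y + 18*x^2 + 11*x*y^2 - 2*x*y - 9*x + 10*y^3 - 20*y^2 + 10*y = 27*x^3 + x^2*(105 - 48*y) + x*(11*y^2 - 177*y + 94) + 10*y^3 + 68*y^2 - 94*y + 16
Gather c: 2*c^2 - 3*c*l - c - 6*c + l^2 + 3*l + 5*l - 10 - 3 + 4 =2*c^2 + c*(-3*l - 7) + l^2 + 8*l - 9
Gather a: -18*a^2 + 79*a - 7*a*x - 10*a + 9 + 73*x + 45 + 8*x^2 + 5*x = -18*a^2 + a*(69 - 7*x) + 8*x^2 + 78*x + 54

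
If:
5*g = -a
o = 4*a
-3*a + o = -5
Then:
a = -5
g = 1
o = -20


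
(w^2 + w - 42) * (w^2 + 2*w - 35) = w^4 + 3*w^3 - 75*w^2 - 119*w + 1470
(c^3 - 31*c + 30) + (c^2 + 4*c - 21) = c^3 + c^2 - 27*c + 9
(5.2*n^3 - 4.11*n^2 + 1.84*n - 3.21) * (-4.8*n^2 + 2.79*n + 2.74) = -24.96*n^5 + 34.236*n^4 - 6.0509*n^3 + 9.2802*n^2 - 3.9143*n - 8.7954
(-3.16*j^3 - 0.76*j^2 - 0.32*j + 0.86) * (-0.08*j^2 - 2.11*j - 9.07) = 0.2528*j^5 + 6.7284*j^4 + 30.2904*j^3 + 7.4996*j^2 + 1.0878*j - 7.8002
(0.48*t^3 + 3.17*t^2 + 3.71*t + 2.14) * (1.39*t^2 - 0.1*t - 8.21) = 0.6672*t^5 + 4.3583*t^4 + 0.899099999999999*t^3 - 23.4221*t^2 - 30.6731*t - 17.5694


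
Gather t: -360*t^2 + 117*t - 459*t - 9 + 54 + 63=-360*t^2 - 342*t + 108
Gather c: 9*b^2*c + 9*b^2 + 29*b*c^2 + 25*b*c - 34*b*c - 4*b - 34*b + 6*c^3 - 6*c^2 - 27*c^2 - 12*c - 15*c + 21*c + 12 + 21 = 9*b^2 - 38*b + 6*c^3 + c^2*(29*b - 33) + c*(9*b^2 - 9*b - 6) + 33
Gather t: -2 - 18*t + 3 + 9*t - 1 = -9*t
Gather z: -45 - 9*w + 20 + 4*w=-5*w - 25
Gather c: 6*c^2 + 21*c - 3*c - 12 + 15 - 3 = 6*c^2 + 18*c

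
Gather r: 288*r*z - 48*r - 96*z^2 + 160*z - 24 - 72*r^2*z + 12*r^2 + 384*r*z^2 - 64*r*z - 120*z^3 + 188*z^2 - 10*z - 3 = r^2*(12 - 72*z) + r*(384*z^2 + 224*z - 48) - 120*z^3 + 92*z^2 + 150*z - 27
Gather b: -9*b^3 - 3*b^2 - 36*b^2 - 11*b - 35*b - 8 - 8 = -9*b^3 - 39*b^2 - 46*b - 16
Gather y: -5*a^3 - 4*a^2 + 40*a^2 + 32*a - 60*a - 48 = -5*a^3 + 36*a^2 - 28*a - 48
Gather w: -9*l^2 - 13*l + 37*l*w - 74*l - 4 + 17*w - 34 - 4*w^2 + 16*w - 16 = -9*l^2 - 87*l - 4*w^2 + w*(37*l + 33) - 54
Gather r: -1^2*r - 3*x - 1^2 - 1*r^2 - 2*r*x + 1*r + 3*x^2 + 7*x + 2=-r^2 - 2*r*x + 3*x^2 + 4*x + 1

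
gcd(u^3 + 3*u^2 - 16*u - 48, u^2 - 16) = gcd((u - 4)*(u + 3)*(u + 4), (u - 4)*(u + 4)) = u^2 - 16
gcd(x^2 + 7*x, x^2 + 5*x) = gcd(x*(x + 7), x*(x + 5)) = x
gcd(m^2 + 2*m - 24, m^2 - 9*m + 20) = m - 4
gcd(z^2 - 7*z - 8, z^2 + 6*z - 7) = 1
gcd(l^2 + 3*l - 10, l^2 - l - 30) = l + 5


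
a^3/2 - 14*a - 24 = (a/2 + 1)*(a - 6)*(a + 4)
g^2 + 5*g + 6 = (g + 2)*(g + 3)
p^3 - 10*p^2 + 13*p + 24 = (p - 8)*(p - 3)*(p + 1)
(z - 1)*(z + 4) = z^2 + 3*z - 4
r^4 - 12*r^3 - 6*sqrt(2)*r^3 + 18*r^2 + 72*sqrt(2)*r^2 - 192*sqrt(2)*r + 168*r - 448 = (r - 8)*(r - 4)*(r - 7*sqrt(2))*(r + sqrt(2))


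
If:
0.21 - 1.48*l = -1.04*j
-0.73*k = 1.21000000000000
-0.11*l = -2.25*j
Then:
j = 0.01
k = -1.66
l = 0.15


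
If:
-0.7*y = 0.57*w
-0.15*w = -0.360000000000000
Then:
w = 2.40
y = -1.95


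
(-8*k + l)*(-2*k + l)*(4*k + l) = 64*k^3 - 24*k^2*l - 6*k*l^2 + l^3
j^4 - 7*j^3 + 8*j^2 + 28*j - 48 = (j - 4)*(j - 3)*(j - 2)*(j + 2)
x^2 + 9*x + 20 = (x + 4)*(x + 5)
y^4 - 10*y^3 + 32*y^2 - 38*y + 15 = (y - 5)*(y - 3)*(y - 1)^2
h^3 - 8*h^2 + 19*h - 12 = (h - 4)*(h - 3)*(h - 1)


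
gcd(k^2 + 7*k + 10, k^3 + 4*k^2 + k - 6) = k + 2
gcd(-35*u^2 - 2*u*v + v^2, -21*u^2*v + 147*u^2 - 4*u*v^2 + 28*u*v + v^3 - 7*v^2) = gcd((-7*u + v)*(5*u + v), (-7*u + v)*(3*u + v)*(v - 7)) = 7*u - v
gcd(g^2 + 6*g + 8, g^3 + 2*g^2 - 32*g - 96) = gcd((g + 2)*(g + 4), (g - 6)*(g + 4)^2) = g + 4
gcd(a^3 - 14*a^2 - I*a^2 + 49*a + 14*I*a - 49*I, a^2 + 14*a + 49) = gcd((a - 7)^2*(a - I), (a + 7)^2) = 1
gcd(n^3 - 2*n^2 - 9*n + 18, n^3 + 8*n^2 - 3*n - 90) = n - 3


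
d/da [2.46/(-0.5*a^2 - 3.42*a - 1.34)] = (2.46*a + 8.4132)/(0.5*a^2 + 3.42*a + 1.34)^2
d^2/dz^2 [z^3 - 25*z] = 6*z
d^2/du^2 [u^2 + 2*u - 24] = 2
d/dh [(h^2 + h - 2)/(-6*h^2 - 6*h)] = (-2*h - 1)/(3*h^2*(h^2 + 2*h + 1))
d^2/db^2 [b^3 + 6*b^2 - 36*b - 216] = 6*b + 12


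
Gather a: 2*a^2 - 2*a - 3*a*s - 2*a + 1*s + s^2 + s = 2*a^2 + a*(-3*s - 4) + s^2 + 2*s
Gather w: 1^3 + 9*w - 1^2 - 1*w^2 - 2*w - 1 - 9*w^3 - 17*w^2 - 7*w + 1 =-9*w^3 - 18*w^2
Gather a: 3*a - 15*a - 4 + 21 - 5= 12 - 12*a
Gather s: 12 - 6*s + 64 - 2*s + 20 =96 - 8*s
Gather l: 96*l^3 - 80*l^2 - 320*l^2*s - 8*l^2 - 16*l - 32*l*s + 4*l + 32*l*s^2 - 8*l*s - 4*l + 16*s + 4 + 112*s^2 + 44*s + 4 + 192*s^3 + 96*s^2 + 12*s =96*l^3 + l^2*(-320*s - 88) + l*(32*s^2 - 40*s - 16) + 192*s^3 + 208*s^2 + 72*s + 8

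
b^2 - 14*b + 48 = (b - 8)*(b - 6)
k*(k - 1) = k^2 - k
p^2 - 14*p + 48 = (p - 8)*(p - 6)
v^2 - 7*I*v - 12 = (v - 4*I)*(v - 3*I)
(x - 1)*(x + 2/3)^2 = x^3 + x^2/3 - 8*x/9 - 4/9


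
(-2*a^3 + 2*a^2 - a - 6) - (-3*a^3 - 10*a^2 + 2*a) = a^3 + 12*a^2 - 3*a - 6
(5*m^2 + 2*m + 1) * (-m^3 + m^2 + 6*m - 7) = -5*m^5 + 3*m^4 + 31*m^3 - 22*m^2 - 8*m - 7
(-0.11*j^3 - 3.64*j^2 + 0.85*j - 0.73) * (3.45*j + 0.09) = -0.3795*j^4 - 12.5679*j^3 + 2.6049*j^2 - 2.442*j - 0.0657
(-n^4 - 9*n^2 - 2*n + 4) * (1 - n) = n^5 - n^4 + 9*n^3 - 7*n^2 - 6*n + 4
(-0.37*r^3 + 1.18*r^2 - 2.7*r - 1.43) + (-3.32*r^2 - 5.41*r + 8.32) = -0.37*r^3 - 2.14*r^2 - 8.11*r + 6.89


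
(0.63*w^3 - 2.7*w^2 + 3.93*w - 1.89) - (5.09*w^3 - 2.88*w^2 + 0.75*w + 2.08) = -4.46*w^3 + 0.18*w^2 + 3.18*w - 3.97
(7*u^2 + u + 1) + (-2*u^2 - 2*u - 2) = 5*u^2 - u - 1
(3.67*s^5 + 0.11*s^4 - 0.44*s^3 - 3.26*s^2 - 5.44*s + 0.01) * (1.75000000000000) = 6.4225*s^5 + 0.1925*s^4 - 0.77*s^3 - 5.705*s^2 - 9.52*s + 0.0175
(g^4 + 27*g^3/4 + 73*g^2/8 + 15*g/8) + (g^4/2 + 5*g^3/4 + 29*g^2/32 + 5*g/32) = 3*g^4/2 + 8*g^3 + 321*g^2/32 + 65*g/32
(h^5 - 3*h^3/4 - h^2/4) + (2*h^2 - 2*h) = h^5 - 3*h^3/4 + 7*h^2/4 - 2*h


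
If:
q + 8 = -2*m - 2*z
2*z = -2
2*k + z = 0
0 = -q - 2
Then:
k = 1/2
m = -2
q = -2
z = -1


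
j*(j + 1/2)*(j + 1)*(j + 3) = j^4 + 9*j^3/2 + 5*j^2 + 3*j/2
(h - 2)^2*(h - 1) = h^3 - 5*h^2 + 8*h - 4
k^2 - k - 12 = (k - 4)*(k + 3)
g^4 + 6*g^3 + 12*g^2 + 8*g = g*(g + 2)^3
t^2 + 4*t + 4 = (t + 2)^2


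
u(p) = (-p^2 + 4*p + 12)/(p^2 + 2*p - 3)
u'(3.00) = -1.00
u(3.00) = 1.25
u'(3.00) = -1.00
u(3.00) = 1.25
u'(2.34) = -2.17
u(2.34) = 2.22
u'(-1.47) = -1.58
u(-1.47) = -1.05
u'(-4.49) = -1.14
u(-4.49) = -3.19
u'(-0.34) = -2.41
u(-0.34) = -2.95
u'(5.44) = -0.22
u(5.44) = 0.11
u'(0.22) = -6.38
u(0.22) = -5.11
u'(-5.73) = -0.38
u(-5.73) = -2.38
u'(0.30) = -7.86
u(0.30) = -5.68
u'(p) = (4 - 2*p)/(p^2 + 2*p - 3) + (-2*p - 2)*(-p^2 + 4*p + 12)/(p^2 + 2*p - 3)^2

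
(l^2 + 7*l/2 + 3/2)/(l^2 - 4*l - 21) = (l + 1/2)/(l - 7)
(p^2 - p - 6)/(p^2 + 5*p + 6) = (p - 3)/(p + 3)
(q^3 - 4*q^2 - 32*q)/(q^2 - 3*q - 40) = q*(q + 4)/(q + 5)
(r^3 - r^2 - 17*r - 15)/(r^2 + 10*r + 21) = (r^2 - 4*r - 5)/(r + 7)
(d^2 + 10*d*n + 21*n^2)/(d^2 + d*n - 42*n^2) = (d + 3*n)/(d - 6*n)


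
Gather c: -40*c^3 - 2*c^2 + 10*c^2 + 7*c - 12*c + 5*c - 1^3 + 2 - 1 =-40*c^3 + 8*c^2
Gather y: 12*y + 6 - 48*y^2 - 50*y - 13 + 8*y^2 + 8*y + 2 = -40*y^2 - 30*y - 5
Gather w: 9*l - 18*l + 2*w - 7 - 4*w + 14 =-9*l - 2*w + 7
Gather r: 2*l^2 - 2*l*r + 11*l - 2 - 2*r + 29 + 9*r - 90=2*l^2 + 11*l + r*(7 - 2*l) - 63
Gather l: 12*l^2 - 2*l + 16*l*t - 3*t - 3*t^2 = 12*l^2 + l*(16*t - 2) - 3*t^2 - 3*t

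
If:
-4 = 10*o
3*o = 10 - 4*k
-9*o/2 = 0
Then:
No Solution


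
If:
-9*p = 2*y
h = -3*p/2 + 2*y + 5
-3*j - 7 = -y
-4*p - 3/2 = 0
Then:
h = 143/16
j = -85/48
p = -3/8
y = 27/16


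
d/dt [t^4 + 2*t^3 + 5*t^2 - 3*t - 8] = 4*t^3 + 6*t^2 + 10*t - 3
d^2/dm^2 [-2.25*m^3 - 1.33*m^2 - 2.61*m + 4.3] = -13.5*m - 2.66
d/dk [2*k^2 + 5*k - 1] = 4*k + 5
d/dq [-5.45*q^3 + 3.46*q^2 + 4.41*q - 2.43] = -16.35*q^2 + 6.92*q + 4.41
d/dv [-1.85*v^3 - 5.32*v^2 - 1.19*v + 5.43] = -5.55*v^2 - 10.64*v - 1.19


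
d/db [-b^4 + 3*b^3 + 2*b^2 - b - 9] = -4*b^3 + 9*b^2 + 4*b - 1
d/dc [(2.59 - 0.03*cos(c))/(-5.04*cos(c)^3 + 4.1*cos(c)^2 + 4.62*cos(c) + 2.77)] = (0.3024*cos(c)^3 - 39.2838*cos(c)^2 + 21.238*cos(c) + 12.0489)*sin(c)/(25.4016*cos(c)^6 - 41.328*cos(c)^5 - 29.7596*cos(c)^4 + 9.9624*cos(c)^3 + 44.0584*cos(c)^2 + 25.5948*cos(c) + 7.6729)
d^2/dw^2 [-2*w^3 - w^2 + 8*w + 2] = -12*w - 2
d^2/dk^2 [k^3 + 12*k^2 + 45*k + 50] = 6*k + 24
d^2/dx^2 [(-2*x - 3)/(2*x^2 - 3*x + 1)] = 2*(12*x*(2*x^2 - 3*x + 1) - (2*x + 3)*(4*x - 3)^2)/(2*x^2 - 3*x + 1)^3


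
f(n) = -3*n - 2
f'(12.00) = -3.00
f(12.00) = -38.00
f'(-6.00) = -3.00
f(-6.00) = 16.00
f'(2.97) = -3.00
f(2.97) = -10.91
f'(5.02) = -3.00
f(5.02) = -17.06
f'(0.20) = -3.00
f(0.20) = -2.60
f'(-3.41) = -3.00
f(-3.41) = 8.23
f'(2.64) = -3.00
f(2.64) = -9.92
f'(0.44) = -3.00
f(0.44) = -3.32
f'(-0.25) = -3.00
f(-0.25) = -1.25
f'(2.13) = -3.00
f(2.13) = -8.39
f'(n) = -3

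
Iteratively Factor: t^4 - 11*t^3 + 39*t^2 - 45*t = (t)*(t^3 - 11*t^2 + 39*t - 45) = t*(t - 5)*(t^2 - 6*t + 9) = t*(t - 5)*(t - 3)*(t - 3)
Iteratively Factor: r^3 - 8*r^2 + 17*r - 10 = (r - 5)*(r^2 - 3*r + 2) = (r - 5)*(r - 2)*(r - 1)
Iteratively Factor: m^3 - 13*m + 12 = (m - 3)*(m^2 + 3*m - 4) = (m - 3)*(m - 1)*(m + 4)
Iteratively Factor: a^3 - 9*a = (a + 3)*(a^2 - 3*a) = a*(a + 3)*(a - 3)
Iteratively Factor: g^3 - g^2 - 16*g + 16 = (g + 4)*(g^2 - 5*g + 4) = (g - 4)*(g + 4)*(g - 1)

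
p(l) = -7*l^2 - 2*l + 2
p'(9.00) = -128.00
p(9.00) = -583.00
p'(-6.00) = 82.00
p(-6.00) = -238.00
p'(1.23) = -19.22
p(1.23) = -11.05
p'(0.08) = -3.12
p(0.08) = 1.80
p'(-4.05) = 54.70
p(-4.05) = -104.72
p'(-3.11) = 41.54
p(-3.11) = -59.48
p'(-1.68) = 21.52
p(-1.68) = -14.40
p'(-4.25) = 57.50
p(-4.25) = -115.94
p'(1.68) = -25.52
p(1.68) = -21.12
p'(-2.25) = 29.50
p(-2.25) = -28.94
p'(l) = -14*l - 2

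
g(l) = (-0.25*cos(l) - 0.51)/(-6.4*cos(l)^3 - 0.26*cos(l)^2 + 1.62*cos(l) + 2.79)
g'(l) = (-0.25*cos(l) - 0.51)*(-19.2*sin(l)*cos(l)^2 - 0.52*sin(l)*cos(l) + 1.62*sin(l))/(-6.4*cos(l)^3 - 0.26*cos(l)^2 + 1.62*cos(l) + 2.79)^2 + 0.25*sin(l)/(-6.4*cos(l)^3 - 0.26*cos(l)^2 + 1.62*cos(l) + 2.79)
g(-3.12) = -0.04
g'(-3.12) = -0.00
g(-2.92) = -0.04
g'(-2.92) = -0.03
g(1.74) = -0.18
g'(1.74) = 0.01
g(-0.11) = 0.35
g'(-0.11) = -0.31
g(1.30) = -0.19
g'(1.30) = 0.07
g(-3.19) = -0.04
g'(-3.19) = 0.01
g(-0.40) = 0.79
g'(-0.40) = -4.85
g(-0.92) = -0.29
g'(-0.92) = -0.68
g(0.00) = 0.34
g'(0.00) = 0.00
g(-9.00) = -0.05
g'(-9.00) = -0.06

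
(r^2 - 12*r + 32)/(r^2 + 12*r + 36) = (r^2 - 12*r + 32)/(r^2 + 12*r + 36)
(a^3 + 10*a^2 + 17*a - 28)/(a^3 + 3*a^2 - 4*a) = (a + 7)/a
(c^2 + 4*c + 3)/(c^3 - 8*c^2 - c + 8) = (c + 3)/(c^2 - 9*c + 8)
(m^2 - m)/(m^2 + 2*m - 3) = m/(m + 3)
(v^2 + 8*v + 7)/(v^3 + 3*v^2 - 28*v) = (v + 1)/(v*(v - 4))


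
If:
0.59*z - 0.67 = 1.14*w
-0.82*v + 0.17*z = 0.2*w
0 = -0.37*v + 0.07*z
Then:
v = 0.25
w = 0.10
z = 1.33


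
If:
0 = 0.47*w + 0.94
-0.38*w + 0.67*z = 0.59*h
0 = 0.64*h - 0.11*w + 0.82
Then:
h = -1.62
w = -2.00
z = -2.57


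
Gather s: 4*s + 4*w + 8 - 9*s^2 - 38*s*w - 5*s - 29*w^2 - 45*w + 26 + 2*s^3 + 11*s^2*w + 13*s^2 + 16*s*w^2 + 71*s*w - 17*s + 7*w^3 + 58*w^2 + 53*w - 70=2*s^3 + s^2*(11*w + 4) + s*(16*w^2 + 33*w - 18) + 7*w^3 + 29*w^2 + 12*w - 36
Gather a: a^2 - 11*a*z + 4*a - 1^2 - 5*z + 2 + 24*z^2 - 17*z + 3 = a^2 + a*(4 - 11*z) + 24*z^2 - 22*z + 4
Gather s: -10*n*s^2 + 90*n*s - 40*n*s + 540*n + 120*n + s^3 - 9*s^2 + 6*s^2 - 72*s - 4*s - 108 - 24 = 660*n + s^3 + s^2*(-10*n - 3) + s*(50*n - 76) - 132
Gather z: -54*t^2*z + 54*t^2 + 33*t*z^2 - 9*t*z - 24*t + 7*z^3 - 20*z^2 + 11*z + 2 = 54*t^2 - 24*t + 7*z^3 + z^2*(33*t - 20) + z*(-54*t^2 - 9*t + 11) + 2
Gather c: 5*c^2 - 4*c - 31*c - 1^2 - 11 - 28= 5*c^2 - 35*c - 40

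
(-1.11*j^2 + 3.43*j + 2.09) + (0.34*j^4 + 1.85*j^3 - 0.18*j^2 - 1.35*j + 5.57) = 0.34*j^4 + 1.85*j^3 - 1.29*j^2 + 2.08*j + 7.66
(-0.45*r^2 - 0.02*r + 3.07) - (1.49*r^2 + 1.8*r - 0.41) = -1.94*r^2 - 1.82*r + 3.48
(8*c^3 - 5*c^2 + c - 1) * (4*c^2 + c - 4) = 32*c^5 - 12*c^4 - 33*c^3 + 17*c^2 - 5*c + 4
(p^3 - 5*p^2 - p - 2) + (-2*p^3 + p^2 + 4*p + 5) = -p^3 - 4*p^2 + 3*p + 3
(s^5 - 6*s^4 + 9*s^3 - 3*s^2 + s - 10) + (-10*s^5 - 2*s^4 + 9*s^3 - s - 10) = -9*s^5 - 8*s^4 + 18*s^3 - 3*s^2 - 20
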